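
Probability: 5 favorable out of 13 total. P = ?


P = 5/13 = 0.3846

P = 0.3846


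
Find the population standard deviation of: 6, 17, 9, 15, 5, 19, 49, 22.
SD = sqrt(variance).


Mean = 17.7500
Variance = 172.6875
SD = sqrt(172.6875) = 13.1411

SD = 13.1411


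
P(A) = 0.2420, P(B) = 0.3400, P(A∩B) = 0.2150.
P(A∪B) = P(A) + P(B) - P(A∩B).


P(A∪B) = 0.2420 + 0.3400 - 0.2150
= 0.5820 - 0.2150
= 0.3670

P(A∪B) = 0.3670


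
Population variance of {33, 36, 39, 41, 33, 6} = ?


Mean = 31.3333
Squared deviations: 2.7778, 21.7778, 58.7778, 93.4444, 2.7778, 641.7778
Sum = 821.3333
Variance = 821.3333/6 = 136.8889

Variance = 136.8889


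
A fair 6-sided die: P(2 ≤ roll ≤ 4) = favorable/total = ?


Favorable outcomes (2 ≤ roll ≤ 4): 3
Total outcomes = 6
P = 3/6 = 0.5000

P = 0.5000


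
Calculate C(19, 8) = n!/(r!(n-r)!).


C(19,8) = 19!/(8! × 11!)
= 121645100408832000/(40320 × 39916800)
= 75582

C(19,8) = 75582


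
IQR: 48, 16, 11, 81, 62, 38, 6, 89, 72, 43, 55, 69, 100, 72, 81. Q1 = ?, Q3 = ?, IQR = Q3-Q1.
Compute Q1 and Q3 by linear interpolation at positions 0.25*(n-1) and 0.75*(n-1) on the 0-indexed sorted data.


Sorted: 6, 11, 16, 38, 43, 48, 55, 62, 69, 72, 72, 81, 81, 89, 100
Q1 (25th %ile) = 40.5000
Q3 (75th %ile) = 76.5000
IQR = 76.5000 - 40.5000 = 36.0000

IQR = 36.0000


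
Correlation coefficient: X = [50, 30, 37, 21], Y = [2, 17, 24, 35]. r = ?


Mean X = 34.5000, Mean Y = 19.5000
SD X = 10.594810, SD Y = 11.968709
Cov = -114.500000
r = -114.500000/(10.594810*11.968709) = -0.9030

r = -0.9030


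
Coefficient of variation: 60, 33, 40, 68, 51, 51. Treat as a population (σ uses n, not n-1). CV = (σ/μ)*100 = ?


Mean = 50.5000
SD = 11.6440
CV = (11.6440/50.5000)*100 = 23.0575%

CV = 23.0575%


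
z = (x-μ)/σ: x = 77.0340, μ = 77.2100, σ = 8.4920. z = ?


z = (77.0340 - 77.2100)/8.4920
= -0.1760/8.4920
= -0.0207

z = -0.0207


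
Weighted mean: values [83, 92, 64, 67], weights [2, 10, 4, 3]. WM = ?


Numerator = 83*2 + 92*10 + 64*4 + 67*3 = 1543
Denominator = 2 + 10 + 4 + 3 = 19
WM = 1543/19 = 81.2105

WM = 81.2105


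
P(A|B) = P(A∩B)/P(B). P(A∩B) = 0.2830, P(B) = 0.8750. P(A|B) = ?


P(A|B) = 0.2830/0.8750 = 0.3234

P(A|B) = 0.3234


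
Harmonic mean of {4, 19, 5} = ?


Sum of reciprocals = 1/4 + 1/19 + 1/5 = 0.502632
HM = 3/0.502632 = 5.9686

HM = 5.9686


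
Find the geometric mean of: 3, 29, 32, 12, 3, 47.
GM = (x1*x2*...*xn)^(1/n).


Product = 3 × 29 × 32 × 12 × 3 × 47 = 4710528
GM = 4710528^(1/6) = 12.9473

GM = 12.9473


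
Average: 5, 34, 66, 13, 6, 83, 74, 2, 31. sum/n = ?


Sum = 5 + 34 + 66 + 13 + 6 + 83 + 74 + 2 + 31 = 314
n = 9
Mean = 314/9 = 34.8889

Mean = 34.8889


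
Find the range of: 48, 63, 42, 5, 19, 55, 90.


Max = 90, Min = 5
Range = 90 - 5 = 85

Range = 85


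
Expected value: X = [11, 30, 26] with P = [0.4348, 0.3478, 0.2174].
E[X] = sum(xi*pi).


E[X] = 11*0.4348 + 30*0.3478 + 26*0.2174
= 4.7828 + 10.4340 + 5.6524
= 20.8692

E[X] = 20.8692


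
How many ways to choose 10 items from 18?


C(18,10) = 18!/(10! × 8!)
= 6402373705728000/(3628800 × 40320)
= 43758

C(18,10) = 43758


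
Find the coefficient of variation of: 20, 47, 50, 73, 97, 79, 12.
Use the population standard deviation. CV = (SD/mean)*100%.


Mean = 54.0000
SD = 28.8345
CV = (28.8345/54.0000)*100 = 53.3972%

CV = 53.3972%


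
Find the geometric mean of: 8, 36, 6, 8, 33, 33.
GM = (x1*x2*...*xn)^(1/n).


Product = 8 × 36 × 6 × 8 × 33 × 33 = 15054336
GM = 15054336^(1/6) = 15.7136

GM = 15.7136


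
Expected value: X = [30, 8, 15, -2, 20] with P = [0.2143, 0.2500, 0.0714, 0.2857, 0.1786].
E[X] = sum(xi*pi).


E[X] = 30*0.2143 + 8*0.2500 + 15*0.0714 - 2*0.2857 + 20*0.1786
= 6.4290 + 2.0000 + 1.0710 - 0.5714 + 3.5720
= 12.5006

E[X] = 12.5006


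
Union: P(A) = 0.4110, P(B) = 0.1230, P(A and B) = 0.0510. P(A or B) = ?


P(A∪B) = 0.4110 + 0.1230 - 0.0510
= 0.5340 - 0.0510
= 0.4830

P(A∪B) = 0.4830


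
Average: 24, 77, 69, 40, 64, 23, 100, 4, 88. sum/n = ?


Sum = 24 + 77 + 69 + 40 + 64 + 23 + 100 + 4 + 88 = 489
n = 9
Mean = 489/9 = 54.3333

Mean = 54.3333


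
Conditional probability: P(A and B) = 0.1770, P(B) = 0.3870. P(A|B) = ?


P(A|B) = 0.1770/0.3870 = 0.4574

P(A|B) = 0.4574


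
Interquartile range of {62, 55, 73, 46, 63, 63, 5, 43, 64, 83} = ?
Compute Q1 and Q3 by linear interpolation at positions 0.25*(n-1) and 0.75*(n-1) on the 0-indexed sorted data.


Sorted: 5, 43, 46, 55, 62, 63, 63, 64, 73, 83
Q1 (25th %ile) = 48.2500
Q3 (75th %ile) = 63.7500
IQR = 63.7500 - 48.2500 = 15.5000

IQR = 15.5000


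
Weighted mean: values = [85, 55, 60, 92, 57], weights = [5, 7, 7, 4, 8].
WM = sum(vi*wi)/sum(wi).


Numerator = 85*5 + 55*7 + 60*7 + 92*4 + 57*8 = 2054
Denominator = 5 + 7 + 7 + 4 + 8 = 31
WM = 2054/31 = 66.2581

WM = 66.2581


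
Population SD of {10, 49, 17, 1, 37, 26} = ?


Mean = 23.3333
Variance = 261.5556
SD = sqrt(261.5556) = 16.1727

SD = 16.1727


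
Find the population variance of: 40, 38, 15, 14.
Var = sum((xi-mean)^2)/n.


Mean = 26.7500
Squared deviations: 175.5625, 126.5625, 138.0625, 162.5625
Sum = 602.7500
Variance = 602.7500/4 = 150.6875

Variance = 150.6875


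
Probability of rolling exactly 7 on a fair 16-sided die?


Favorable outcomes (roll = 7): 1
Total outcomes = 16
P = 1/16 = 0.0625

P = 0.0625


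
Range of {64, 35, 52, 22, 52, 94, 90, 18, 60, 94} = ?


Max = 94, Min = 18
Range = 94 - 18 = 76

Range = 76


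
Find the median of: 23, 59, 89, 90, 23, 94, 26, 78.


Sorted: 23, 23, 26, 59, 78, 89, 90, 94
n = 8 (even)
Middle values: 59 and 78
Median = (59+78)/2 = 68.5000

Median = 68.5000


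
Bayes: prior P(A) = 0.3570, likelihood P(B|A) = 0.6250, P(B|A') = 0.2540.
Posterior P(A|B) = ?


P(B) = P(B|A)*P(A) + P(B|A')*P(A')
= 0.6250*0.3570 + 0.2540*0.6430
= 0.223125 + 0.163322 = 0.386447
P(A|B) = 0.223125/0.386447 = 0.5774

P(A|B) = 0.5774


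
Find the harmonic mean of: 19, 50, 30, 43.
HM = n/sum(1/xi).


Sum of reciprocals = 1/19 + 1/50 + 1/30 + 1/43 = 0.129221
HM = 4/0.129221 = 30.9548

HM = 30.9548


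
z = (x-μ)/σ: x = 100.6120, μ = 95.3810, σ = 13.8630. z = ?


z = (100.6120 - 95.3810)/13.8630
= 5.2310/13.8630
= 0.3773

z = 0.3773


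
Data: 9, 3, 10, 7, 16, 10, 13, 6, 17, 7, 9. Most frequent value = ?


Frequencies: 3:1, 6:1, 7:2, 9:2, 10:2, 13:1, 16:1, 17:1
Max frequency = 2
Mode = 7, 9, 10

Mode = 7, 9, 10


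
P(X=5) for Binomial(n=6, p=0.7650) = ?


C(6,5) = 6
p^5 = 0.262004
(1-p)^1 = 0.235000
P = 6 * 0.262004 * 0.235000 = 0.3694

P(X=5) = 0.3694


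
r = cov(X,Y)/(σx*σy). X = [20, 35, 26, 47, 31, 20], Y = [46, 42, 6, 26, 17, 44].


Mean X = 29.8333, Mean Y = 30.1667
SD X = 9.405967, SD Y = 15.037915
Cov = -37.472222
r = -37.472222/(9.405967*15.037915) = -0.2649

r = -0.2649


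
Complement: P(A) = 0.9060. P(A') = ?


P(not A) = 1 - 0.9060 = 0.0940

P(not A) = 0.0940


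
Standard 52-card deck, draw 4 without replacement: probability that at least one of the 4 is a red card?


P(at least one) = 1 - P(none)
P(none) = (26/52) × (25/51) × (24/50) × (23/49) = 0.055222
P(at least one) = 1 - 0.055222 = 0.9448

P = 0.9448


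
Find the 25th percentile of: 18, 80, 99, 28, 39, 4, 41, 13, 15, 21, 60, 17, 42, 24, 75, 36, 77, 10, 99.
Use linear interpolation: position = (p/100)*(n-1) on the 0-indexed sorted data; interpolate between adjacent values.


Sorted: 4, 10, 13, 15, 17, 18, 21, 24, 28, 36, 39, 41, 42, 60, 75, 77, 80, 99, 99
n = 19
Index = 25/100 * 18 = 4.5000
Lower = data[4] = 17, Upper = data[5] = 18
P25 = 17 + 0.5000*(1) = 17.5000

P25 = 17.5000


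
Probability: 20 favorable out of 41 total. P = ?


P = 20/41 = 0.4878

P = 0.4878


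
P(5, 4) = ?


P(5,4) = 5!/1!
= 120/1
= 120

P(5,4) = 120


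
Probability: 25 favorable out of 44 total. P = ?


P = 25/44 = 0.5682

P = 0.5682


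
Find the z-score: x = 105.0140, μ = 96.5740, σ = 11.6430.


z = (105.0140 - 96.5740)/11.6430
= 8.4400/11.6430
= 0.7249

z = 0.7249


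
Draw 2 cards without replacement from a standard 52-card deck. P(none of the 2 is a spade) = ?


P(no spades) = (39/52) × (38/51)
= 0.5588

P = 0.5588


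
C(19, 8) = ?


C(19,8) = 19!/(8! × 11!)
= 121645100408832000/(40320 × 39916800)
= 75582

C(19,8) = 75582


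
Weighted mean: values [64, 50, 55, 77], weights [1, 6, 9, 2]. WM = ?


Numerator = 64*1 + 50*6 + 55*9 + 77*2 = 1013
Denominator = 1 + 6 + 9 + 2 = 18
WM = 1013/18 = 56.2778

WM = 56.2778


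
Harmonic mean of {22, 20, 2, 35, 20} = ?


Sum of reciprocals = 1/22 + 1/20 + 1/2 + 1/35 + 1/20 = 0.674026
HM = 5/0.674026 = 7.4181

HM = 7.4181


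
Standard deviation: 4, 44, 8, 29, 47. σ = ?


Mean = 26.4000
Variance = 316.2400
SD = sqrt(316.2400) = 17.7831

SD = 17.7831


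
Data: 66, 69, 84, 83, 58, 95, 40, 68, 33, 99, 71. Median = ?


Sorted: 33, 40, 58, 66, 68, 69, 71, 83, 84, 95, 99
n = 11 (odd)
Middle value = 69

Median = 69


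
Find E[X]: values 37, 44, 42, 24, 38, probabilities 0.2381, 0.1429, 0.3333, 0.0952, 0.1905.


E[X] = 37*0.2381 + 44*0.1429 + 42*0.3333 + 24*0.0952 + 38*0.1905
= 8.8097 + 6.2876 + 13.9986 + 2.2848 + 7.2390
= 38.6197

E[X] = 38.6197


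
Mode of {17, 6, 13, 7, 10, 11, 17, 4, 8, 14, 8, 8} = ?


Frequencies: 4:1, 6:1, 7:1, 8:3, 10:1, 11:1, 13:1, 14:1, 17:2
Max frequency = 3
Mode = 8

Mode = 8


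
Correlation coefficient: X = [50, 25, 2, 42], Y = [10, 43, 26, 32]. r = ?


Mean X = 29.7500, Mean Y = 27.7500
SD X = 18.389875, SD Y = 11.924240
Cov = -82.812500
r = -82.812500/(18.389875*11.924240) = -0.3776

r = -0.3776


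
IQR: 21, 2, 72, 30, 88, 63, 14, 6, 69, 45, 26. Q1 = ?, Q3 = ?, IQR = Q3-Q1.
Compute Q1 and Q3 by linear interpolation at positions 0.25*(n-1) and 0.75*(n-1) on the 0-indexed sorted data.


Sorted: 2, 6, 14, 21, 26, 30, 45, 63, 69, 72, 88
Q1 (25th %ile) = 17.5000
Q3 (75th %ile) = 66.0000
IQR = 66.0000 - 17.5000 = 48.5000

IQR = 48.5000


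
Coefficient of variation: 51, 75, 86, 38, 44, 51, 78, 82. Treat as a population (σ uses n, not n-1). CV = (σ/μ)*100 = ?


Mean = 63.1250
SD = 17.7935
CV = (17.7935/63.1250)*100 = 28.1878%

CV = 28.1878%


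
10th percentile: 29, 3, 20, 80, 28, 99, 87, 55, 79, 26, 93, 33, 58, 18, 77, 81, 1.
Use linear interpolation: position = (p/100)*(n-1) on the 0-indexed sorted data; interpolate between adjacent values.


Sorted: 1, 3, 18, 20, 26, 28, 29, 33, 55, 58, 77, 79, 80, 81, 87, 93, 99
n = 17
Index = 10/100 * 16 = 1.6000
Lower = data[1] = 3, Upper = data[2] = 18
P10 = 3 + 0.6000*(15) = 12.0000

P10 = 12.0000


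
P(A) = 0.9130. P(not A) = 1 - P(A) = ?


P(not A) = 1 - 0.9130 = 0.0870

P(not A) = 0.0870


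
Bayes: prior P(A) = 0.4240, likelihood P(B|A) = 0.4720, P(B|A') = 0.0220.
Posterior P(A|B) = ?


P(B) = P(B|A)*P(A) + P(B|A')*P(A')
= 0.4720*0.4240 + 0.0220*0.5760
= 0.200128 + 0.012672 = 0.212800
P(A|B) = 0.200128/0.212800 = 0.9405

P(A|B) = 0.9405


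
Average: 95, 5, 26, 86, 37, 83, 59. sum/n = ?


Sum = 95 + 5 + 26 + 86 + 37 + 83 + 59 = 391
n = 7
Mean = 391/7 = 55.8571

Mean = 55.8571


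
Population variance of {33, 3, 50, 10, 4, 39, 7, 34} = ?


Mean = 22.5000
Squared deviations: 110.2500, 380.2500, 756.2500, 156.2500, 342.2500, 272.2500, 240.2500, 132.2500
Sum = 2390.0000
Variance = 2390.0000/8 = 298.7500

Variance = 298.7500


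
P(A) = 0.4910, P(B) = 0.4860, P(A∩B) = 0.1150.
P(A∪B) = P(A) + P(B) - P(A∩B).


P(A∪B) = 0.4910 + 0.4860 - 0.1150
= 0.9770 - 0.1150
= 0.8620

P(A∪B) = 0.8620


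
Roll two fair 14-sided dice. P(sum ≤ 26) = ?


Total outcomes = 14×14 = 196
Favorable (sum ≤ 26): 193
P = 193/196 = 0.9847

P = 0.9847


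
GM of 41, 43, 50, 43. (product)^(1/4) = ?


Product = 41 × 43 × 50 × 43 = 3790450
GM = 3790450^(1/4) = 44.1238

GM = 44.1238


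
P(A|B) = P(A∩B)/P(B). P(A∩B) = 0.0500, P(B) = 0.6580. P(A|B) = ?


P(A|B) = 0.0500/0.6580 = 0.0760

P(A|B) = 0.0760


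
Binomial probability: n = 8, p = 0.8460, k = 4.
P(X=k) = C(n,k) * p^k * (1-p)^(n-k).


C(8,4) = 70
p^4 = 0.512249
(1-p)^4 = 0.000562
P = 70 * 0.512249 * 0.000562 = 0.0202

P(X=4) = 0.0202


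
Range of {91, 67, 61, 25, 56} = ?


Max = 91, Min = 25
Range = 91 - 25 = 66

Range = 66


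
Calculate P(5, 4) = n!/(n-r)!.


P(5,4) = 5!/1!
= 120/1
= 120

P(5,4) = 120


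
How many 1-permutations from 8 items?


P(8,1) = 8!/7!
= 40320/5040
= 8

P(8,1) = 8


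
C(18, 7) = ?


C(18,7) = 18!/(7! × 11!)
= 6402373705728000/(5040 × 39916800)
= 31824

C(18,7) = 31824


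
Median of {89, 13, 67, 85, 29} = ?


Sorted: 13, 29, 67, 85, 89
n = 5 (odd)
Middle value = 67

Median = 67


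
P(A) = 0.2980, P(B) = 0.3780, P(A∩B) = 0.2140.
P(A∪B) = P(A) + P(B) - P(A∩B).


P(A∪B) = 0.2980 + 0.3780 - 0.2140
= 0.6760 - 0.2140
= 0.4620

P(A∪B) = 0.4620


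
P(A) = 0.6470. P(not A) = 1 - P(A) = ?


P(not A) = 1 - 0.6470 = 0.3530

P(not A) = 0.3530


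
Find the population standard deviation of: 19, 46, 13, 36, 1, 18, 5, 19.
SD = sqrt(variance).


Mean = 19.6250
Variance = 196.4844
SD = sqrt(196.4844) = 14.0173

SD = 14.0173


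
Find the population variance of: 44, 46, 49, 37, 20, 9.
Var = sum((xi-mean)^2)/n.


Mean = 34.1667
Squared deviations: 96.6944, 140.0278, 220.0278, 8.0278, 200.6944, 633.3611
Sum = 1298.8333
Variance = 1298.8333/6 = 216.4722

Variance = 216.4722


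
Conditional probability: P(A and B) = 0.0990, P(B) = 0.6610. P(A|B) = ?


P(A|B) = 0.0990/0.6610 = 0.1498

P(A|B) = 0.1498


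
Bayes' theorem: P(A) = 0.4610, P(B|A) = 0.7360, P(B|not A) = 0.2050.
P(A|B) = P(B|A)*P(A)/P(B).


P(B) = P(B|A)*P(A) + P(B|A')*P(A')
= 0.7360*0.4610 + 0.2050*0.5390
= 0.339296 + 0.110495 = 0.449791
P(A|B) = 0.339296/0.449791 = 0.7543

P(A|B) = 0.7543


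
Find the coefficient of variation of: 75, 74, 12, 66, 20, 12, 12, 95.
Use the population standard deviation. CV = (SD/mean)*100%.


Mean = 45.7500
SD = 32.7290
CV = (32.7290/45.7500)*100 = 71.5388%

CV = 71.5388%


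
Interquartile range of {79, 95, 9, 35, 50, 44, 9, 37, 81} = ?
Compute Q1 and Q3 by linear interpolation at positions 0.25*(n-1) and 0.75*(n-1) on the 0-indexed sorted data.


Sorted: 9, 9, 35, 37, 44, 50, 79, 81, 95
Q1 (25th %ile) = 35.0000
Q3 (75th %ile) = 79.0000
IQR = 79.0000 - 35.0000 = 44.0000

IQR = 44.0000


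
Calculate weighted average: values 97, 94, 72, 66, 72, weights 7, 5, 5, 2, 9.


Numerator = 97*7 + 94*5 + 72*5 + 66*2 + 72*9 = 2289
Denominator = 7 + 5 + 5 + 2 + 9 = 28
WM = 2289/28 = 81.7500

WM = 81.7500


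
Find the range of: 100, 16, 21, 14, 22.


Max = 100, Min = 14
Range = 100 - 14 = 86

Range = 86


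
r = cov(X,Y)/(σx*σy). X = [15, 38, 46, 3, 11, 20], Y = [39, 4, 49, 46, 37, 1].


Mean X = 22.1667, Mean Y = 29.3333
SD X = 15.093229, SD Y = 19.413626
Cov = -57.555556
r = -57.555556/(15.093229*19.413626) = -0.1964

r = -0.1964


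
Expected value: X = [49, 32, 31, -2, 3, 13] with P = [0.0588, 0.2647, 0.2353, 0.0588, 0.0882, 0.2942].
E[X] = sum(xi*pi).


E[X] = 49*0.0588 + 32*0.2647 + 31*0.2353 - 2*0.0588 + 3*0.0882 + 13*0.2942
= 2.8812 + 8.4704 + 7.2943 - 0.1176 + 0.2646 + 3.8246
= 22.6175

E[X] = 22.6175


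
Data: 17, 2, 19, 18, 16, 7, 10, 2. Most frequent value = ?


Frequencies: 2:2, 7:1, 10:1, 16:1, 17:1, 18:1, 19:1
Max frequency = 2
Mode = 2

Mode = 2


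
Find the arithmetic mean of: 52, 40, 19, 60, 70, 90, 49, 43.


Sum = 52 + 40 + 19 + 60 + 70 + 90 + 49 + 43 = 423
n = 8
Mean = 423/8 = 52.8750

Mean = 52.8750


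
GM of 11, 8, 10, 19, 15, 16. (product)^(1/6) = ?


Product = 11 × 8 × 10 × 19 × 15 × 16 = 4012800
GM = 4012800^(1/6) = 12.6059

GM = 12.6059


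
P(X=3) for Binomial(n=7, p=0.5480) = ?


C(7,3) = 35
p^3 = 0.164567
(1-p)^4 = 0.041740
P = 35 * 0.164567 * 0.041740 = 0.2404

P(X=3) = 0.2404


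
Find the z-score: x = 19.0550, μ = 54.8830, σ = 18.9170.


z = (19.0550 - 54.8830)/18.9170
= -35.8280/18.9170
= -1.8940

z = -1.8940


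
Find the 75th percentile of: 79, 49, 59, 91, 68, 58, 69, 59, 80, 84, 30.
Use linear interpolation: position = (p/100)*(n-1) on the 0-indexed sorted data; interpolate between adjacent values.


Sorted: 30, 49, 58, 59, 59, 68, 69, 79, 80, 84, 91
n = 11
Index = 75/100 * 10 = 7.5000
Lower = data[7] = 79, Upper = data[8] = 80
P75 = 79 + 0.5000*(1) = 79.5000

P75 = 79.5000


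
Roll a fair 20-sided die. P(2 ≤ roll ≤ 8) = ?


Favorable outcomes (2 ≤ roll ≤ 8): 7
Total outcomes = 20
P = 7/20 = 0.3500

P = 0.3500


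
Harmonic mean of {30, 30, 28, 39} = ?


Sum of reciprocals = 1/30 + 1/30 + 1/28 + 1/39 = 0.128022
HM = 4/0.128022 = 31.2446

HM = 31.2446


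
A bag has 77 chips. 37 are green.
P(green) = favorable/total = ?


P = 37/77 = 0.4805

P = 0.4805


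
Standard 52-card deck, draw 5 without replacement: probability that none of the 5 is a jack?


P(no jacks) = (48/52) × (47/51) × (46/50) × (45/49) × (44/48)
= 0.6588

P = 0.6588


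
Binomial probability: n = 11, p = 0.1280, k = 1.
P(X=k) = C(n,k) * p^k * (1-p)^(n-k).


C(11,1) = 11
p^1 = 0.128000
(1-p)^10 = 0.254194
P = 11 * 0.128000 * 0.254194 = 0.3579

P(X=1) = 0.3579


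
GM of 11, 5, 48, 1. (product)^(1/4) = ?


Product = 11 × 5 × 48 × 1 = 2640
GM = 2640^(1/4) = 7.1680

GM = 7.1680


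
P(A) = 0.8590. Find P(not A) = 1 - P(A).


P(not A) = 1 - 0.8590 = 0.1410

P(not A) = 0.1410


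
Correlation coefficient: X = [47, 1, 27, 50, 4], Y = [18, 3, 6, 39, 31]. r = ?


Mean X = 25.8000, Mean Y = 19.4000
SD X = 20.624258, SD Y = 13.922643
Cov = 116.480000
r = 116.480000/(20.624258*13.922643) = 0.4056

r = 0.4056


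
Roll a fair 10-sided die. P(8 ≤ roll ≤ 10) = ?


Favorable outcomes (8 ≤ roll ≤ 10): 3
Total outcomes = 10
P = 3/10 = 0.3000

P = 0.3000


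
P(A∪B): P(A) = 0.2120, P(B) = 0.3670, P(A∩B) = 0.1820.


P(A∪B) = 0.2120 + 0.3670 - 0.1820
= 0.5790 - 0.1820
= 0.3970

P(A∪B) = 0.3970


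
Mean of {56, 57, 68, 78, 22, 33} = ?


Sum = 56 + 57 + 68 + 78 + 22 + 33 = 314
n = 6
Mean = 314/6 = 52.3333

Mean = 52.3333


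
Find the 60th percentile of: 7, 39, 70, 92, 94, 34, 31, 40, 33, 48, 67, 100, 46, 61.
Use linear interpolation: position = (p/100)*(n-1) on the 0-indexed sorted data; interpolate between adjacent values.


Sorted: 7, 31, 33, 34, 39, 40, 46, 48, 61, 67, 70, 92, 94, 100
n = 14
Index = 60/100 * 13 = 7.8000
Lower = data[7] = 48, Upper = data[8] = 61
P60 = 48 + 0.8000*(13) = 58.4000

P60 = 58.4000


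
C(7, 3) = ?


C(7,3) = 7!/(3! × 4!)
= 5040/(6 × 24)
= 35

C(7,3) = 35


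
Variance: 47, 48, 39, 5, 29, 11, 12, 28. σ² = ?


Mean = 27.3750
Squared deviations: 385.1406, 425.3906, 135.1406, 500.6406, 2.6406, 268.1406, 236.3906, 0.3906
Sum = 1953.8750
Variance = 1953.8750/8 = 244.2344

Variance = 244.2344


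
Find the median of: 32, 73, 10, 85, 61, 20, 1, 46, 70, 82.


Sorted: 1, 10, 20, 32, 46, 61, 70, 73, 82, 85
n = 10 (even)
Middle values: 46 and 61
Median = (46+61)/2 = 53.5000

Median = 53.5000


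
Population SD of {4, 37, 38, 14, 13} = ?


Mean = 21.2000
Variance = 189.3600
SD = sqrt(189.3600) = 13.7608

SD = 13.7608


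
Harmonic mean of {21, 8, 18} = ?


Sum of reciprocals = 1/21 + 1/8 + 1/18 = 0.228175
HM = 3/0.228175 = 13.1478

HM = 13.1478


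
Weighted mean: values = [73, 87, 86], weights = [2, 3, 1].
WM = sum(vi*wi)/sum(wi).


Numerator = 73*2 + 87*3 + 86*1 = 493
Denominator = 2 + 3 + 1 = 6
WM = 493/6 = 82.1667

WM = 82.1667


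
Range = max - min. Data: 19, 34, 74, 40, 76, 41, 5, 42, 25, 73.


Max = 76, Min = 5
Range = 76 - 5 = 71

Range = 71


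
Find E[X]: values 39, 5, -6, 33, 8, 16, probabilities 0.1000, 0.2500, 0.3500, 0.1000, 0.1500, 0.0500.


E[X] = 39*0.1000 + 5*0.2500 - 6*0.3500 + 33*0.1000 + 8*0.1500 + 16*0.0500
= 3.9000 + 1.2500 - 2.1000 + 3.3000 + 1.2000 + 0.8000
= 8.3500

E[X] = 8.3500


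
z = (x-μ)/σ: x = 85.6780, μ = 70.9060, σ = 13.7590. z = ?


z = (85.6780 - 70.9060)/13.7590
= 14.7720/13.7590
= 1.0736

z = 1.0736


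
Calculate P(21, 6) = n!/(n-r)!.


P(21,6) = 21!/15!
= 51090942171709440000/1307674368000
= 39070080

P(21,6) = 39070080


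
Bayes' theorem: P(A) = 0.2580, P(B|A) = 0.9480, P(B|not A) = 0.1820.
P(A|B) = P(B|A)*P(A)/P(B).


P(B) = P(B|A)*P(A) + P(B|A')*P(A')
= 0.9480*0.2580 + 0.1820*0.7420
= 0.244584 + 0.135044 = 0.379628
P(A|B) = 0.244584/0.379628 = 0.6443

P(A|B) = 0.6443


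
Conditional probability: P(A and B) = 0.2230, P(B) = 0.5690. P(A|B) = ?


P(A|B) = 0.2230/0.5690 = 0.3919

P(A|B) = 0.3919


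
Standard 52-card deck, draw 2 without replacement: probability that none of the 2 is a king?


P(no kings) = (48/52) × (47/51)
= 0.8507

P = 0.8507


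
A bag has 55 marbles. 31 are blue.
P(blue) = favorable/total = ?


P = 31/55 = 0.5636

P = 0.5636


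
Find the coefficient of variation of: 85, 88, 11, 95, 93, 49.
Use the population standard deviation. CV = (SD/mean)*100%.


Mean = 70.1667
SD = 30.6182
CV = (30.6182/70.1667)*100 = 43.6363%

CV = 43.6363%


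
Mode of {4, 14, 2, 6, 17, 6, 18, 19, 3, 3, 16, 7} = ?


Frequencies: 2:1, 3:2, 4:1, 6:2, 7:1, 14:1, 16:1, 17:1, 18:1, 19:1
Max frequency = 2
Mode = 3, 6

Mode = 3, 6


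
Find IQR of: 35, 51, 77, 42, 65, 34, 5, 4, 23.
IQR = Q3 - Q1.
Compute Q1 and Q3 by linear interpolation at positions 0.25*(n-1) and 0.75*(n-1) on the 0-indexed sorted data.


Sorted: 4, 5, 23, 34, 35, 42, 51, 65, 77
Q1 (25th %ile) = 23.0000
Q3 (75th %ile) = 51.0000
IQR = 51.0000 - 23.0000 = 28.0000

IQR = 28.0000


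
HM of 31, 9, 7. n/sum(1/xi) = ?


Sum of reciprocals = 1/31 + 1/9 + 1/7 = 0.286226
HM = 3/0.286226 = 10.4812

HM = 10.4812


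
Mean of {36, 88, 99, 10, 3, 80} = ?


Sum = 36 + 88 + 99 + 10 + 3 + 80 = 316
n = 6
Mean = 316/6 = 52.6667

Mean = 52.6667


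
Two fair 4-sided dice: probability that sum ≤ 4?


Total outcomes = 4×4 = 16
Favorable (sum ≤ 4): 6
P = 6/16 = 0.3750

P = 0.3750


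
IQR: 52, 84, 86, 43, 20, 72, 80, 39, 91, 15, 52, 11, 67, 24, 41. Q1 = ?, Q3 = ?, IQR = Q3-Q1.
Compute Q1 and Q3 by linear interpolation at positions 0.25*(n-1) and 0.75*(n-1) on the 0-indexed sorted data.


Sorted: 11, 15, 20, 24, 39, 41, 43, 52, 52, 67, 72, 80, 84, 86, 91
Q1 (25th %ile) = 31.5000
Q3 (75th %ile) = 76.0000
IQR = 76.0000 - 31.5000 = 44.5000

IQR = 44.5000


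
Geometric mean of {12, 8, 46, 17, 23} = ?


Product = 12 × 8 × 46 × 17 × 23 = 1726656
GM = 1726656^(1/5) = 17.6783

GM = 17.6783


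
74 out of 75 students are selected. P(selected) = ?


P = 74/75 = 0.9867

P = 0.9867


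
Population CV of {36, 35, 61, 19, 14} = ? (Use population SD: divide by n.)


Mean = 33.0000
SD = 16.4560
CV = (16.4560/33.0000)*100 = 49.8667%

CV = 49.8667%


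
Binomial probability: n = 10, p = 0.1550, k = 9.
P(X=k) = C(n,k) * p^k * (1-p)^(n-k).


C(10,9) = 10
p^9 = 5.163989e-08
(1-p)^1 = 0.845000
P = 10 * 5.163989e-08 * 0.845000 = 4.3636e-07

P(X=9) = 4.3636e-07


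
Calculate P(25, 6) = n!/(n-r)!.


P(25,6) = 25!/19!
= 15511210043330985984000000/121645100408832000
= 127512000

P(25,6) = 127512000


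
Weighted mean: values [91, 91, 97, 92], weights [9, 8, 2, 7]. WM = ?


Numerator = 91*9 + 91*8 + 97*2 + 92*7 = 2385
Denominator = 9 + 8 + 2 + 7 = 26
WM = 2385/26 = 91.7308

WM = 91.7308


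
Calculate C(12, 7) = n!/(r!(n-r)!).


C(12,7) = 12!/(7! × 5!)
= 479001600/(5040 × 120)
= 792

C(12,7) = 792


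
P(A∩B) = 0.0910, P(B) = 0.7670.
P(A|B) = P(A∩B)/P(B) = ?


P(A|B) = 0.0910/0.7670 = 0.1186

P(A|B) = 0.1186


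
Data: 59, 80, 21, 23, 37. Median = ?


Sorted: 21, 23, 37, 59, 80
n = 5 (odd)
Middle value = 37

Median = 37


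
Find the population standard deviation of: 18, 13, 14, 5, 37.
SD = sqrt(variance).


Mean = 17.4000
Variance = 113.8400
SD = sqrt(113.8400) = 10.6696

SD = 10.6696


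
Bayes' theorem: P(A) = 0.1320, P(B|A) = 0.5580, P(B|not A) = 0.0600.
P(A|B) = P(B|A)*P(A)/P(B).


P(B) = P(B|A)*P(A) + P(B|A')*P(A')
= 0.5580*0.1320 + 0.0600*0.8680
= 0.073656 + 0.052080 = 0.125736
P(A|B) = 0.073656/0.125736 = 0.5858

P(A|B) = 0.5858


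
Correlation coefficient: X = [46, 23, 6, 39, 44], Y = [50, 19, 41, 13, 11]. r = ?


Mean X = 31.6000, Mean Y = 26.8000
SD X = 15.134068, SD Y = 15.753095
Cov = -52.080000
r = -52.080000/(15.134068*15.753095) = -0.2184

r = -0.2184


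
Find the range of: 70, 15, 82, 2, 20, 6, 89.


Max = 89, Min = 2
Range = 89 - 2 = 87

Range = 87


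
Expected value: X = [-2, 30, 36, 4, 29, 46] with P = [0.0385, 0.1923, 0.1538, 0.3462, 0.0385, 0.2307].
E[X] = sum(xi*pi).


E[X] = -2*0.0385 + 30*0.1923 + 36*0.1538 + 4*0.3462 + 29*0.0385 + 46*0.2307
= -0.0770 + 5.7690 + 5.5368 + 1.3848 + 1.1165 + 10.6122
= 24.3423

E[X] = 24.3423


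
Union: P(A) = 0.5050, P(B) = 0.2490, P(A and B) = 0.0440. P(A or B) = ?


P(A∪B) = 0.5050 + 0.2490 - 0.0440
= 0.7540 - 0.0440
= 0.7100

P(A∪B) = 0.7100


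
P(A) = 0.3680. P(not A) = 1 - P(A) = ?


P(not A) = 1 - 0.3680 = 0.6320

P(not A) = 0.6320


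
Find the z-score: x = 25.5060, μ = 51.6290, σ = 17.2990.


z = (25.5060 - 51.6290)/17.2990
= -26.1230/17.2990
= -1.5101

z = -1.5101


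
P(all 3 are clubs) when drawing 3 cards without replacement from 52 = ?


P(all clubs) = (13/52) × (12/51) × (11/50)
= 0.0129

P = 0.0129


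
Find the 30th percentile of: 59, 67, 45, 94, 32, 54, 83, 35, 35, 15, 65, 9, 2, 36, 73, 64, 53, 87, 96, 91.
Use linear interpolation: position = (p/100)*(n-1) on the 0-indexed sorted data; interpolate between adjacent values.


Sorted: 2, 9, 15, 32, 35, 35, 36, 45, 53, 54, 59, 64, 65, 67, 73, 83, 87, 91, 94, 96
n = 20
Index = 30/100 * 19 = 5.7000
Lower = data[5] = 35, Upper = data[6] = 36
P30 = 35 + 0.7000*(1) = 35.7000

P30 = 35.7000


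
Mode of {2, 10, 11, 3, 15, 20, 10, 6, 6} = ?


Frequencies: 2:1, 3:1, 6:2, 10:2, 11:1, 15:1, 20:1
Max frequency = 2
Mode = 6, 10

Mode = 6, 10


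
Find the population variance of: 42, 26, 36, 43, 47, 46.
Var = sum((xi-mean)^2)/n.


Mean = 40.0000
Squared deviations: 4.0000, 196.0000, 16.0000, 9.0000, 49.0000, 36.0000
Sum = 310.0000
Variance = 310.0000/6 = 51.6667

Variance = 51.6667


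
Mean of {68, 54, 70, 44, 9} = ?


Sum = 68 + 54 + 70 + 44 + 9 = 245
n = 5
Mean = 245/5 = 49.0000

Mean = 49.0000


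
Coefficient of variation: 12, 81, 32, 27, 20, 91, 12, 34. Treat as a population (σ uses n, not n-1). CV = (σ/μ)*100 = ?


Mean = 38.6250
SD = 28.5129
CV = (28.5129/38.6250)*100 = 73.8198%

CV = 73.8198%


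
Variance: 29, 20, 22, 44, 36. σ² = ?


Mean = 30.2000
Squared deviations: 1.4400, 104.0400, 67.2400, 190.4400, 33.6400
Sum = 396.8000
Variance = 396.8000/5 = 79.3600

Variance = 79.3600


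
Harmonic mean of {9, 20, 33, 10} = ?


Sum of reciprocals = 1/9 + 1/20 + 1/33 + 1/10 = 0.291414
HM = 4/0.291414 = 13.7262

HM = 13.7262


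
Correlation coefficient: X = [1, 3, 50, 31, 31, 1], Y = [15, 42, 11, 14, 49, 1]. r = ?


Mean X = 19.5000, Mean Y = 22.0000
SD X = 18.936297, SD Y = 17.339742
Cov = 11.833333
r = 11.833333/(18.936297*17.339742) = 0.0360

r = 0.0360


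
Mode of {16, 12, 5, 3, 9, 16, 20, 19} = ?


Frequencies: 3:1, 5:1, 9:1, 12:1, 16:2, 19:1, 20:1
Max frequency = 2
Mode = 16

Mode = 16


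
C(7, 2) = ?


C(7,2) = 7!/(2! × 5!)
= 5040/(2 × 120)
= 21

C(7,2) = 21


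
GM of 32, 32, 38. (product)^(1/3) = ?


Product = 32 × 32 × 38 = 38912
GM = 38912^(1/3) = 33.8866

GM = 33.8866


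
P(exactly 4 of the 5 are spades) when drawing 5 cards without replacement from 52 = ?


Hypergeometric: P(X=4) = C(13,4)·C(39,1) / C(52,5)
= 715 × 39 / 2598960
= 27885/2598960 = 0.0107

P = 0.0107


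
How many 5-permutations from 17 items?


P(17,5) = 17!/12!
= 355687428096000/479001600
= 742560

P(17,5) = 742560


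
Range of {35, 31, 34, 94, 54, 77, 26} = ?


Max = 94, Min = 26
Range = 94 - 26 = 68

Range = 68


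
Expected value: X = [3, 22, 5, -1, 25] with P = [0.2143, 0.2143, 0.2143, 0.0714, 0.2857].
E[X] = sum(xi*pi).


E[X] = 3*0.2143 + 22*0.2143 + 5*0.2143 - 1*0.0714 + 25*0.2857
= 0.6429 + 4.7146 + 1.0715 - 0.0714 + 7.1425
= 13.5001

E[X] = 13.5001


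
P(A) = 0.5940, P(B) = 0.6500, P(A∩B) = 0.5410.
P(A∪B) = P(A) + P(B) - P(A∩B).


P(A∪B) = 0.5940 + 0.6500 - 0.5410
= 1.2440 - 0.5410
= 0.7030

P(A∪B) = 0.7030


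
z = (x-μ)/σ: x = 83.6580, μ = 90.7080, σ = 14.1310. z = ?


z = (83.6580 - 90.7080)/14.1310
= -7.0500/14.1310
= -0.4989

z = -0.4989


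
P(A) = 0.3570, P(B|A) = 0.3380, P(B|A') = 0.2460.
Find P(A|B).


P(B) = P(B|A)*P(A) + P(B|A')*P(A')
= 0.3380*0.3570 + 0.2460*0.6430
= 0.120666 + 0.158178 = 0.278844
P(A|B) = 0.120666/0.278844 = 0.4327

P(A|B) = 0.4327


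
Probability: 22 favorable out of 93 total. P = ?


P = 22/93 = 0.2366

P = 0.2366


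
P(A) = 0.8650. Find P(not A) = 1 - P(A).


P(not A) = 1 - 0.8650 = 0.1350

P(not A) = 0.1350


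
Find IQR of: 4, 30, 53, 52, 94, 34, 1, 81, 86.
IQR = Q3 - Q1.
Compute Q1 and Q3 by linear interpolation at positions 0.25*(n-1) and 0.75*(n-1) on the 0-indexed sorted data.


Sorted: 1, 4, 30, 34, 52, 53, 81, 86, 94
Q1 (25th %ile) = 30.0000
Q3 (75th %ile) = 81.0000
IQR = 81.0000 - 30.0000 = 51.0000

IQR = 51.0000


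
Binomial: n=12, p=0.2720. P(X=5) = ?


C(12,5) = 792
p^5 = 0.001489
(1-p)^7 = 0.108373
P = 792 * 0.001489 * 0.108373 = 0.1278

P(X=5) = 0.1278


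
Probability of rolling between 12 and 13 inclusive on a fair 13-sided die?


Favorable outcomes (12 ≤ roll ≤ 13): 2
Total outcomes = 13
P = 2/13 = 0.1538

P = 0.1538


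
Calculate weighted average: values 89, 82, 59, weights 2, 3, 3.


Numerator = 89*2 + 82*3 + 59*3 = 601
Denominator = 2 + 3 + 3 = 8
WM = 601/8 = 75.1250

WM = 75.1250


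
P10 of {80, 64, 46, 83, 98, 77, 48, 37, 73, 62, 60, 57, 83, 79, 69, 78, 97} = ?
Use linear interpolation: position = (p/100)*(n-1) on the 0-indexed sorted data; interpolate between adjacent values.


Sorted: 37, 46, 48, 57, 60, 62, 64, 69, 73, 77, 78, 79, 80, 83, 83, 97, 98
n = 17
Index = 10/100 * 16 = 1.6000
Lower = data[1] = 46, Upper = data[2] = 48
P10 = 46 + 0.6000*(2) = 47.2000

P10 = 47.2000


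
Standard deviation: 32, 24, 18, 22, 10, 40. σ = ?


Mean = 24.3333
Variance = 92.5556
SD = sqrt(92.5556) = 9.6206

SD = 9.6206


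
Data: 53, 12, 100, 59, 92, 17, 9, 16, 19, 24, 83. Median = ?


Sorted: 9, 12, 16, 17, 19, 24, 53, 59, 83, 92, 100
n = 11 (odd)
Middle value = 24

Median = 24


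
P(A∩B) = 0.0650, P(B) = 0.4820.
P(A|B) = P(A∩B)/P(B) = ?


P(A|B) = 0.0650/0.4820 = 0.1349

P(A|B) = 0.1349


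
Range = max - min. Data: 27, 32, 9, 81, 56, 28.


Max = 81, Min = 9
Range = 81 - 9 = 72

Range = 72


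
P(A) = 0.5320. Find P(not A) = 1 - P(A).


P(not A) = 1 - 0.5320 = 0.4680

P(not A) = 0.4680


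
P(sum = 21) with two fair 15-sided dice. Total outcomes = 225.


Total outcomes = 15×15 = 225
Favorable (sum = 21): 10
P = 10/225 = 0.0444

P = 0.0444


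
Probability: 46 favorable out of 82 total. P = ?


P = 46/82 = 0.5610

P = 0.5610


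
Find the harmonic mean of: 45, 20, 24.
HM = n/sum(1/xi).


Sum of reciprocals = 1/45 + 1/20 + 1/24 = 0.113889
HM = 3/0.113889 = 26.3415

HM = 26.3415


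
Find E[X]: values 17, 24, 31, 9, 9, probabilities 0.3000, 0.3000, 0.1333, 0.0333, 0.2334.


E[X] = 17*0.3000 + 24*0.3000 + 31*0.1333 + 9*0.0333 + 9*0.2334
= 5.1000 + 7.2000 + 4.1323 + 0.2997 + 2.1006
= 18.8326

E[X] = 18.8326


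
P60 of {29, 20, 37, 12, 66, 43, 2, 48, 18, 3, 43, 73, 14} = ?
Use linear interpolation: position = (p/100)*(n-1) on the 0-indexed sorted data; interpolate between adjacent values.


Sorted: 2, 3, 12, 14, 18, 20, 29, 37, 43, 43, 48, 66, 73
n = 13
Index = 60/100 * 12 = 7.2000
Lower = data[7] = 37, Upper = data[8] = 43
P60 = 37 + 0.2000*(6) = 38.2000

P60 = 38.2000


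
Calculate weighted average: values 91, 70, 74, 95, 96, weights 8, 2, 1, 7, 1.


Numerator = 91*8 + 70*2 + 74*1 + 95*7 + 96*1 = 1703
Denominator = 8 + 2 + 1 + 7 + 1 = 19
WM = 1703/19 = 89.6316

WM = 89.6316


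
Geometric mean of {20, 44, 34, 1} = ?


Product = 20 × 44 × 34 × 1 = 29920
GM = 29920^(1/4) = 13.1520

GM = 13.1520


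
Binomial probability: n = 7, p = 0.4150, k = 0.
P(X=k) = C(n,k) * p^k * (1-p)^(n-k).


C(7,0) = 1
p^0 = 1.000000
(1-p)^7 = 0.023447
P = 1 * 1.000000 * 0.023447 = 0.0234

P(X=0) = 0.0234


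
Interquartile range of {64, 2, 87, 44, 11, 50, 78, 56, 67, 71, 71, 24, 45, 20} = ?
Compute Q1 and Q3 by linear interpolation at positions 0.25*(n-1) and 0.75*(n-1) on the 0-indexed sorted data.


Sorted: 2, 11, 20, 24, 44, 45, 50, 56, 64, 67, 71, 71, 78, 87
Q1 (25th %ile) = 29.0000
Q3 (75th %ile) = 70.0000
IQR = 70.0000 - 29.0000 = 41.0000

IQR = 41.0000


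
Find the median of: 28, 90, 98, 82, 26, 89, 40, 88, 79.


Sorted: 26, 28, 40, 79, 82, 88, 89, 90, 98
n = 9 (odd)
Middle value = 82

Median = 82


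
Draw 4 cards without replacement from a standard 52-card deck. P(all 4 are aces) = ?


P(all aces) = (4/52) × (3/51) × (2/50) × (1/49)
= 3.6938e-06

P = 3.6938e-06


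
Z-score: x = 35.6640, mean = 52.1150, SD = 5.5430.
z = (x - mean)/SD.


z = (35.6640 - 52.1150)/5.5430
= -16.4510/5.5430
= -2.9679

z = -2.9679


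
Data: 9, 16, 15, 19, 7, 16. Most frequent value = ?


Frequencies: 7:1, 9:1, 15:1, 16:2, 19:1
Max frequency = 2
Mode = 16

Mode = 16


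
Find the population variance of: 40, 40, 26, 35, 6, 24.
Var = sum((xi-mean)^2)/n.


Mean = 28.5000
Squared deviations: 132.2500, 132.2500, 6.2500, 42.2500, 506.2500, 20.2500
Sum = 839.5000
Variance = 839.5000/6 = 139.9167

Variance = 139.9167


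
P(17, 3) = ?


P(17,3) = 17!/14!
= 355687428096000/87178291200
= 4080

P(17,3) = 4080


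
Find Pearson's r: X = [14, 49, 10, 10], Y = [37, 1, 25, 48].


Mean X = 20.7500, Mean Y = 27.7500
SD X = 16.391690, SD Y = 17.455300
Cov = -251.562500
r = -251.562500/(16.391690*17.455300) = -0.8792

r = -0.8792


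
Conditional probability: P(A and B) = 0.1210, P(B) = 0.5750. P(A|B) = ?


P(A|B) = 0.1210/0.5750 = 0.2104

P(A|B) = 0.2104


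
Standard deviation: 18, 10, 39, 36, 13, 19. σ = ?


Mean = 22.5000
Variance = 122.2500
SD = sqrt(122.2500) = 11.0567

SD = 11.0567


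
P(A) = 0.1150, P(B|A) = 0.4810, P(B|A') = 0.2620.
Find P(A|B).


P(B) = P(B|A)*P(A) + P(B|A')*P(A')
= 0.4810*0.1150 + 0.2620*0.8850
= 0.055315 + 0.231870 = 0.287185
P(A|B) = 0.055315/0.287185 = 0.1926

P(A|B) = 0.1926


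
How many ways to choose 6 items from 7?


C(7,6) = 7!/(6! × 1!)
= 5040/(720 × 1)
= 7

C(7,6) = 7


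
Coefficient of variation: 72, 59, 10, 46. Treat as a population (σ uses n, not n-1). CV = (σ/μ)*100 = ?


Mean = 46.7500
SD = 23.1233
CV = (23.1233/46.7500)*100 = 49.4616%

CV = 49.4616%


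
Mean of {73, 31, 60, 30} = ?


Sum = 73 + 31 + 60 + 30 = 194
n = 4
Mean = 194/4 = 48.5000

Mean = 48.5000


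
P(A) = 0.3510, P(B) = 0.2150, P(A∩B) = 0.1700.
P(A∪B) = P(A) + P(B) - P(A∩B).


P(A∪B) = 0.3510 + 0.2150 - 0.1700
= 0.5660 - 0.1700
= 0.3960

P(A∪B) = 0.3960


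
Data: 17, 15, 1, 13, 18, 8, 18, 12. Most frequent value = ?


Frequencies: 1:1, 8:1, 12:1, 13:1, 15:1, 17:1, 18:2
Max frequency = 2
Mode = 18

Mode = 18


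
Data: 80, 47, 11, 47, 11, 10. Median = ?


Sorted: 10, 11, 11, 47, 47, 80
n = 6 (even)
Middle values: 11 and 47
Median = (11+47)/2 = 29.0000

Median = 29.0000


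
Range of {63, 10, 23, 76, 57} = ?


Max = 76, Min = 10
Range = 76 - 10 = 66

Range = 66


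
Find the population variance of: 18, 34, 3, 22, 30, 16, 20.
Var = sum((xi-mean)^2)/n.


Mean = 20.4286
Squared deviations: 5.8980, 184.1837, 303.7551, 2.4694, 91.6122, 19.6122, 0.1837
Sum = 607.7143
Variance = 607.7143/7 = 86.8163

Variance = 86.8163


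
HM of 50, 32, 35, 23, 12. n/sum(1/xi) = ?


Sum of reciprocals = 1/50 + 1/32 + 1/35 + 1/23 + 1/12 = 0.206633
HM = 5/0.206633 = 24.1975

HM = 24.1975


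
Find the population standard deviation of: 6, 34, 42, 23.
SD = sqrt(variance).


Mean = 26.2500
Variance = 182.1875
SD = sqrt(182.1875) = 13.4977

SD = 13.4977


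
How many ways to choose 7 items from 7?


C(7,7) = 7!/(7! × 0!)
= 5040/(5040 × 1)
= 1

C(7,7) = 1


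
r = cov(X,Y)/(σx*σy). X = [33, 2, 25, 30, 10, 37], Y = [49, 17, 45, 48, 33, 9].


Mean X = 22.8333, Mean Y = 33.5000
SD X = 12.641422, SD Y = 15.575087
Cov = 48.250000
r = 48.250000/(12.641422*15.575087) = 0.2451

r = 0.2451


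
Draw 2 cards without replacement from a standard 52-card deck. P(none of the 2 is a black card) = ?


P(no black cards) = (26/52) × (25/51)
= 0.2451

P = 0.2451


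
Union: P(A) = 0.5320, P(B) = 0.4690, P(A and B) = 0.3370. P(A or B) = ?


P(A∪B) = 0.5320 + 0.4690 - 0.3370
= 1.0010 - 0.3370
= 0.6640

P(A∪B) = 0.6640


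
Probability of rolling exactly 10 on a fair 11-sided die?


Favorable outcomes (roll = 10): 1
Total outcomes = 11
P = 1/11 = 0.0909

P = 0.0909


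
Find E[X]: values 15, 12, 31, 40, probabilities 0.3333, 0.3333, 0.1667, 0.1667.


E[X] = 15*0.3333 + 12*0.3333 + 31*0.1667 + 40*0.1667
= 4.9995 + 3.9996 + 5.1677 + 6.6680
= 20.8348

E[X] = 20.8348


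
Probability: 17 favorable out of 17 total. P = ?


P = 17/17 = 1.0000

P = 1.0000


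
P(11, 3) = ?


P(11,3) = 11!/8!
= 39916800/40320
= 990

P(11,3) = 990


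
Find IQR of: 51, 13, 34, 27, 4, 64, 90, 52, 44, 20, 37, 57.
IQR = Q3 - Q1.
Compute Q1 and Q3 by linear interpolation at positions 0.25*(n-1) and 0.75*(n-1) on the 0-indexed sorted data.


Sorted: 4, 13, 20, 27, 34, 37, 44, 51, 52, 57, 64, 90
Q1 (25th %ile) = 25.2500
Q3 (75th %ile) = 53.2500
IQR = 53.2500 - 25.2500 = 28.0000

IQR = 28.0000


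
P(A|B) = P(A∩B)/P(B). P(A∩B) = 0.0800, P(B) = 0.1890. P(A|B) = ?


P(A|B) = 0.0800/0.1890 = 0.4233

P(A|B) = 0.4233


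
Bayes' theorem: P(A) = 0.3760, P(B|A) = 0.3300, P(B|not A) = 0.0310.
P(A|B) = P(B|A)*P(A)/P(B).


P(B) = P(B|A)*P(A) + P(B|A')*P(A')
= 0.3300*0.3760 + 0.0310*0.6240
= 0.124080 + 0.019344 = 0.143424
P(A|B) = 0.124080/0.143424 = 0.8651

P(A|B) = 0.8651


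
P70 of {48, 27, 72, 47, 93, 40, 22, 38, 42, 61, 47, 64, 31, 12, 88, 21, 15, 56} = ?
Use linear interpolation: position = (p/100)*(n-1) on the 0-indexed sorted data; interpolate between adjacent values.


Sorted: 12, 15, 21, 22, 27, 31, 38, 40, 42, 47, 47, 48, 56, 61, 64, 72, 88, 93
n = 18
Index = 70/100 * 17 = 11.9000
Lower = data[11] = 48, Upper = data[12] = 56
P70 = 48 + 0.9000*(8) = 55.2000

P70 = 55.2000


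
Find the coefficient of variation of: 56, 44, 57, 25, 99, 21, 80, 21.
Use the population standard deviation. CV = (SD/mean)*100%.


Mean = 50.3750
SD = 26.7579
CV = (26.7579/50.3750)*100 = 53.1174%

CV = 53.1174%


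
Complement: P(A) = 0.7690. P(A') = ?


P(not A) = 1 - 0.7690 = 0.2310

P(not A) = 0.2310


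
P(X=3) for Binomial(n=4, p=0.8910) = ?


C(4,3) = 4
p^3 = 0.707348
(1-p)^1 = 0.109000
P = 4 * 0.707348 * 0.109000 = 0.3084

P(X=3) = 0.3084


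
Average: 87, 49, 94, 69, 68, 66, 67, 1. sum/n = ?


Sum = 87 + 49 + 94 + 69 + 68 + 66 + 67 + 1 = 501
n = 8
Mean = 501/8 = 62.6250

Mean = 62.6250


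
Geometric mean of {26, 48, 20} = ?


Product = 26 × 48 × 20 = 24960
GM = 24960^(1/3) = 29.2246

GM = 29.2246


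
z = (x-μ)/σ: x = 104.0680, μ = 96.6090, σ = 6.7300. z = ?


z = (104.0680 - 96.6090)/6.7300
= 7.4590/6.7300
= 1.1083

z = 1.1083
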